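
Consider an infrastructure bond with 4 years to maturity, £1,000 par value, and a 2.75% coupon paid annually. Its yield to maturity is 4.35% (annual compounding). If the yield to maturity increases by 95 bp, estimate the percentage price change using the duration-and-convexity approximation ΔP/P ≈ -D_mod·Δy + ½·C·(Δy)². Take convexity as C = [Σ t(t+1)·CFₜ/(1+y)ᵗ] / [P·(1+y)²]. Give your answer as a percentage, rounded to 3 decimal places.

With y = 0.0435:
  t   CF        PV=CF/(1+0.0435)^t    t·PV        t(t+1)·PV
  1        27.50        26.3536        26.3536          52.7072
  2        27.50        25.2550        50.5100         151.5301
  3        27.50        24.2022        72.6067         290.4267
  4     1,027.50       866.5867     3,466.3468      17,331.7339
  Σ                    942.3976     3,615.8171      17,826.3980
P = 942.3976; D_Mac = 3.83683 yrs; D_mod = 3.67688 yrs; C = 17.37179.
Duration effect: -3.67688 × (+0.0095) = -0.034930
Convexity effect: 0.5 × 17.37179 × (0.0095)² = +0.0007839
ΔP/P ≈ -0.034930 + 0.0007839 = -0.034146 = -3.4146%.

-3.415%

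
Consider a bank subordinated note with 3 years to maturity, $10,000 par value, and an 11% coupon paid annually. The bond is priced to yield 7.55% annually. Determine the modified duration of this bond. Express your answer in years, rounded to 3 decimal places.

Periodic yield y = 0.0755. First find Macaulay duration:
  t   CF        PV=CF/(1+0.0755)^t    t·PV
  1     1,100.00     1,022.7801     1,022.7801
  2     1,100.00       950.9810     1,901.9621
  3    11,100.00     8,922.6064    26,767.8191
  Σ                 10,896.3675    29,692.5613
P = 10,896.3675; Macaulay duration = 29,692.5613 / 10,896.3675 = 2.72500 years.
Modified duration = D_Mac / (1 + y) = 2.72500 / 1.0755 = 2.53370 years.

2.534 years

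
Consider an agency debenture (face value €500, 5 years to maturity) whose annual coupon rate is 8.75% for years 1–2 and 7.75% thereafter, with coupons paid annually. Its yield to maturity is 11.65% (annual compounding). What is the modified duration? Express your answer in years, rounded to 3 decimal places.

3.777 years

Periodic yield y = 0.1165. First find Macaulay duration:
  t   CF        PV=CF/(1+0.1165)^t    t·PV
  1        43.75        39.1850        39.1850
  2        43.75        35.0962        70.1925
  3        38.75        27.8417        83.5251
  4        38.75        24.9366        99.7463
  5       538.75       310.5229     1,552.6145
  Σ                    437.5824     1,845.2633
P = 437.5824; Macaulay duration = 1,845.2633 / 437.5824 = 4.21695 years.
Modified duration = D_Mac / (1 + y) = 4.21695 / 1.1165 = 3.77694 years.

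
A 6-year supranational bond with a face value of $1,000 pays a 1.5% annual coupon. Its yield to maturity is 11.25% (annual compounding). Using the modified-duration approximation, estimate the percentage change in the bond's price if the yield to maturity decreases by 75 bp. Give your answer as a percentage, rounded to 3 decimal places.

+3.843%

Periodic yield y = 0.1125. Modified duration first:
  t   CF        PV=CF/(1+0.1125)^t    t·PV
  1        15.00        13.4831        13.4831
  2        15.00        12.1197        24.2394
  3        15.00        10.8941        32.6823
  4        15.00         9.7924        39.1698
  5        15.00         8.8022        44.0110
  6     1,015.00       535.3847     3,212.3080
  Σ                    590.4762     3,365.8935
P = 590.4762; D_Mac = 5.70030 yrs; D_mod = 5.70030/(1+0.1125) = 5.12387 yrs.
ΔP/P ≈ -D_mod · Δy = -5.12387 × (-0.0075) = +0.038429 = +3.8429%.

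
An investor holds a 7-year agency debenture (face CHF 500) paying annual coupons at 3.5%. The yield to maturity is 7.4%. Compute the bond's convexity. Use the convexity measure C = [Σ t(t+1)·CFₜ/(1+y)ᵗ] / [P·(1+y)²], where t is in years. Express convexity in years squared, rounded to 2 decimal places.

With y = 0.074:
  t   CF        PV=CF/(1+0.074)^t    t·PV        t(t+1)·PV
  1        17.50        16.2942        16.2942          32.5885
  2        17.50        15.1715        30.3431          91.0292
  3        17.50        14.1262        42.3786         169.5143
  4        17.50        13.1529        52.6115         263.0576
  5        17.50        12.2466        61.2332         367.3989
  6        17.50        11.4028        68.4169         478.9185
  7       517.50       313.9644     2,197.7507      17,582.0055
  Σ                    396.3587     2,469.0282      18,984.5126
P = 396.3587.
Convexity = Σ t(t+1)·PV / [P·(1+y)²] = 18,984.5126 / (396.3587 × 1.153476) = 41.52432.

41.52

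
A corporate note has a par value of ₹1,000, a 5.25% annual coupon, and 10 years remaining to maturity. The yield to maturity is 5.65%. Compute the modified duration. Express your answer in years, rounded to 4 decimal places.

Periodic yield y = 0.0565. First find Macaulay duration:
  t   CF        PV=CF/(1+0.0565)^t    t·PV
  1        52.50        49.6924        49.6924
  2        52.50        47.0349        94.0698
  3        52.50        44.5196       133.5587
  4        52.50        42.1387       168.5549
  5        52.50        39.8852       199.4260
  6        52.50        37.7522       226.5132
  7        52.50        35.7333       250.1329
  8        52.50        33.8223       270.5785
  9        52.50        32.0135       288.1219
  10    1,052.50       607.4732     6,074.7315
  Σ                    970.0652     7,755.3798
P = 970.0652; Macaulay duration = 7,755.3798 / 970.0652 = 7.99470 years.
Modified duration = D_Mac / (1 + y) = 7.99470 / 1.0565 = 7.56715 years.

7.5672 years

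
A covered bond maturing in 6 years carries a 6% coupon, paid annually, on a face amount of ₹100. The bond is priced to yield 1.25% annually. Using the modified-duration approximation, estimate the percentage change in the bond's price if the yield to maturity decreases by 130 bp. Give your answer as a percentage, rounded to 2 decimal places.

+6.82%

Periodic yield y = 0.0125. Modified duration first:
  t   CF        PV=CF/(1+0.0125)^t    t·PV
  1         6.00         5.9259         5.9259
  2         6.00         5.8528        11.7055
  3         6.00         5.7805        17.3415
  4         6.00         5.7091        22.8366
  5         6.00         5.6387        28.1933
  6       106.00        98.3865       590.3192
  Σ                    127.2935       676.3221
P = 127.2935; D_Mac = 5.31309 yrs; D_mod = 5.31309/(1+0.0125) = 5.24750 yrs.
ΔP/P ≈ -D_mod · Δy = -5.24750 × (-0.013) = +0.068217 = +6.8217%.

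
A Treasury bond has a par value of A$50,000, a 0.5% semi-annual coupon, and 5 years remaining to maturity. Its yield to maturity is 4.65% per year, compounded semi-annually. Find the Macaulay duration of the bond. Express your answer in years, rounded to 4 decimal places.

Periodic yield y = 0.02325. Discount each cash flow and weight by its period:
  t   CF        PV=CF/(1+0.02325)^t    t·PV
  1       125.00       122.1598       122.1598
  2       125.00       119.3841       238.7682
  3       125.00       116.6715       350.0145
  4       125.00       114.0205       456.0821
  5       125.00       111.4298       557.1489
  6       125.00       108.8979       653.3874
  7       125.00       106.4235       744.9648
  8       125.00       104.0054       832.0434
  9       125.00       101.6422       914.7802
  10   50,125.00    39,832.4347   398,324.3466
  Σ                 40,837.0694   403,193.6958
Price P = Σ PV = 40,837.0694.
Macaulay duration = Σ(t·PV) / P = 403,193.6958 / 40,837.0694 = 9.87323 half-year periods.
In years: 9.87323 / 2 = 4.93661 years.

4.9366 years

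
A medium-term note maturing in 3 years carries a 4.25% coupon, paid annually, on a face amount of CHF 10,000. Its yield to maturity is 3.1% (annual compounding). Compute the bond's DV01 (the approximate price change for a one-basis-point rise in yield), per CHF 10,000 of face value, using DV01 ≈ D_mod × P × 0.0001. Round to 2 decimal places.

CHF 2.89

Periodic yield y = 0.031.
  t   CF        PV=CF/(1+0.031)^t    t·PV
  1       425.00       412.2211       412.2211
  2       425.00       399.8265       799.6530
  3    10,425.00     9,512.6182    28,537.8547
  Σ                 10,324.6659    29,749.7289
P = 10,324.6659; D_Mac = 2.88142 yrs; D_mod = 2.79478 yrs.
DV01 ≈ 2.79478 × 10,324.6659 × 0.0001 = 2.885522.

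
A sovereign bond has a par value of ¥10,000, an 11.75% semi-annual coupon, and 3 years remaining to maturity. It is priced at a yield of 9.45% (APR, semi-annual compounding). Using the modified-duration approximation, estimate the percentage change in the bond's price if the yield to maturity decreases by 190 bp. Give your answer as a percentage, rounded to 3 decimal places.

Periodic yield y = 0.04725. Modified duration first:
  t   CF        PV=CF/(1+0.04725)^t    t·PV
  1       587.50       560.9931       560.9931
  2       587.50       535.6821     1,071.3642
  3       587.50       511.5131     1,534.5393
  4       587.50       488.4346     1,953.7383
  5       587.50       466.3973     2,331.9865
  6    10,587.50     8,025.8532    48,155.1189
  Σ                 10,588.8733    55,607.7403
P = 10,588.8733; D_Mac = 5.25153 half-year periods = 2.62576 yrs; D_mod = 2.62576/(1+0.04725) = 2.50729 yrs.
ΔP/P ≈ -D_mod · Δy = -2.50729 × (-0.019) = +0.047639 = +4.7639%.

+4.764%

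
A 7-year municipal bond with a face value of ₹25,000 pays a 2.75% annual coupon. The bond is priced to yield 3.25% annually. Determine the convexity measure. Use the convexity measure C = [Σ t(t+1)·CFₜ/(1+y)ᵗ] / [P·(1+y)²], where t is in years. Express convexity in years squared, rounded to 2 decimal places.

With y = 0.0325:
  t   CF        PV=CF/(1+0.0325)^t    t·PV        t(t+1)·PV
  1       687.50       665.8596       665.8596       1,331.7191
  2       687.50       644.9003     1,289.8006       3,869.4018
  3       687.50       624.6008     1,873.8023       7,495.2093
  4       687.50       604.9402     2,419.7609      12,098.8044
  5       687.50       585.8985     2,929.4926      17,576.9556
  6       687.50       567.4562     3,404.7372      23,833.1601
  7    25,687.50    20,534.8444   143,743.9110   1,149,951.2878
  Σ                 24,228.5000   156,327.3641   1,216,156.5383
P = 24,228.5000.
Convexity = Σ t(t+1)·PV / [P·(1+y)²] = 1,216,156.5383 / (24,228.5000 × 1.066056) = 47.08503.

47.09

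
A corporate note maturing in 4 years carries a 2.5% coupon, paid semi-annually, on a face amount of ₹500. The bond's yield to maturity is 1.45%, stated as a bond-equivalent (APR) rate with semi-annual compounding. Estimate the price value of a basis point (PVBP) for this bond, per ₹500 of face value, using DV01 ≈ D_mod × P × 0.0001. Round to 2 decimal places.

Periodic yield y = 0.00725.
  t   CF        PV=CF/(1+0.00725)^t    t·PV
  1         6.25         6.2050         6.2050
  2         6.25         6.1604        12.3207
  3         6.25         6.1160        18.3480
  4         6.25         6.0720        24.2880
  5         6.25         6.0283        30.1414
  6         6.25         5.9849        35.9094
  7         6.25         5.9418        41.5927
  8       506.25       477.8228     3,822.5820
  Σ                    520.3311     3,991.3872
P = 520.3311; D_Mac = 7.67086 half-year periods = 3.83543 yrs; D_mod = 3.80782 yrs.
DV01 ≈ 3.80782 × 520.3311 × 0.0001 = 0.198133.

₹0.20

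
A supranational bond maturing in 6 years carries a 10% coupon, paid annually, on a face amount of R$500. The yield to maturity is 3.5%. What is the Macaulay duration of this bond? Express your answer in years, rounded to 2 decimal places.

4.97 years

Periodic yield y = 0.035. Discount each cash flow and weight by its year:
  t   CF        PV=CF/(1+0.035)^t    t·PV
  1        50.00        48.3092        48.3092
  2        50.00        46.6755        93.3511
  3        50.00        45.0971       135.2914
  4        50.00        43.5721       174.2884
  5        50.00        42.0987       210.4933
  6       550.00       447.4254     2,684.5521
  Σ                    673.1780     3,346.2855
Price P = Σ PV = 673.1780.
Macaulay duration = Σ(t·PV) / P = 3,346.2855 / 673.1780 = 4.97088 years.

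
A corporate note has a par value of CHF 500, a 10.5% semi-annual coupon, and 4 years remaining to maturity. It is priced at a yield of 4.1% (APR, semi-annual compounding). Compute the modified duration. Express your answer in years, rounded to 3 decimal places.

3.370 years

Periodic yield y = 0.0205. First find Macaulay duration:
  t   CF        PV=CF/(1+0.0205)^t    t·PV
  1        26.25        25.7227        25.7227
  2        26.25        25.2060        50.4119
  3        26.25        24.6996        74.0989
  4        26.25        24.2034        96.8138
  5        26.25        23.7172       118.5862
  6        26.25        23.2408       139.4449
  7        26.25        22.7739       159.4176
  8       526.25       447.3918     3,579.1345
  Σ                    616.9555     4,243.6305
P = 616.9555; Macaulay duration = 4,243.6305 / 616.9555 = 6.87834 half-year periods = 3.43917 years.
Modified duration = D_Mac / (1 + y) = 3.43917 / 1.0205 = 3.37008 years.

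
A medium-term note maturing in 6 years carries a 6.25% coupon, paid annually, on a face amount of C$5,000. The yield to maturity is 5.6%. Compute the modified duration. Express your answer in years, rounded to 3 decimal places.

4.923 years

Periodic yield y = 0.056. First find Macaulay duration:
  t   CF        PV=CF/(1+0.056)^t    t·PV
  1       312.50       295.9280       295.9280
  2       312.50       280.2349       560.4698
  3       312.50       265.3739       796.1218
  4       312.50       251.3011     1,005.2043
  5       312.50       237.9745     1,189.8725
  6     5,312.50     3,831.0290    22,986.1737
  Σ                  5,161.8414    26,833.7701
P = 5,161.8414; Macaulay duration = 26,833.7701 / 5,161.8414 = 5.19849 years.
Modified duration = D_Mac / (1 + y) = 5.19849 / 1.056 = 4.92281 years.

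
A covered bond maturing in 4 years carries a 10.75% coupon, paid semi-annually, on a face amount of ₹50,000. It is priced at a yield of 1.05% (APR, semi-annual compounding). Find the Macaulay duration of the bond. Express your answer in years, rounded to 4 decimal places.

Periodic yield y = 0.00525. Discount each cash flow and weight by its period:
  t   CF        PV=CF/(1+0.00525)^t    t·PV
  1     2,687.50     2,673.4643     2,673.4643
  2     2,687.50     2,659.5019     5,319.0039
  3     2,687.50     2,645.6125     7,936.8374
  4     2,687.50     2,631.7955    10,527.1821
  5     2,687.50     2,618.0508    13,090.2538
  6     2,687.50     2,604.3778    15,626.2667
  7     2,687.50     2,590.7762    18,135.4335
  8    52,687.50    50,526.0023   404,208.0186
  Σ                 68,949.5813   477,516.4604
Price P = Σ PV = 68,949.5813.
Macaulay duration = Σ(t·PV) / P = 477,516.4604 / 68,949.5813 = 6.92559 half-year periods.
In years: 6.92559 / 2 = 3.46279 years.

3.4628 years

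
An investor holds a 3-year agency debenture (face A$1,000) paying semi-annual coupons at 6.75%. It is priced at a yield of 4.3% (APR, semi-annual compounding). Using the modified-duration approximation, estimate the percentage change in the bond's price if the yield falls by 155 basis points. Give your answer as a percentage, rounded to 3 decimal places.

+4.210%

Periodic yield y = 0.0215. Modified duration first:
  t   CF        PV=CF/(1+0.0215)^t    t·PV
  1        33.75        33.0396        33.0396
  2        33.75        32.3442        64.6885
  3        33.75        31.6635        94.9904
  4        33.75        30.9970       123.9882
  5        33.75        30.3446       151.7232
  6     1,033.75       909.8825     5,459.2948
  Σ                  1,068.2715     5,927.7247
P = 1,068.2715; D_Mac = 5.54889 half-year periods = 2.77445 yrs; D_mod = 2.77445/(1+0.0215) = 2.71605 yrs.
ΔP/P ≈ -D_mod · Δy = -2.71605 × (-0.0155) = +0.042099 = +4.2099%.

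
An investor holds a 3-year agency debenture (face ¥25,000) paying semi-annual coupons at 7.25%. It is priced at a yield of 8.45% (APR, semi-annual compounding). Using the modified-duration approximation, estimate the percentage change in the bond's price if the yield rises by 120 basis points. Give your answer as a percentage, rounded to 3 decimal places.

Periodic yield y = 0.04225. Modified duration first:
  t   CF        PV=CF/(1+0.04225)^t    t·PV
  1       906.25       869.5131       869.5131
  2       906.25       834.2654     1,668.5307
  3       906.25       800.4465     2,401.3395
  4       906.25       767.9986     3,071.9942
  5       906.25       736.8660     3,684.3299
  6    25,906.25    20,210.3172   121,261.9031
  Σ                 24,219.4066   132,957.6105
P = 24,219.4066; D_Mac = 5.48971 half-year periods = 2.74486 yrs; D_mod = 2.74486/(1+0.04225) = 2.63359 yrs.
ΔP/P ≈ -D_mod · Δy = -2.63359 × (+0.012) = -0.031603 = -3.1603%.

-3.160%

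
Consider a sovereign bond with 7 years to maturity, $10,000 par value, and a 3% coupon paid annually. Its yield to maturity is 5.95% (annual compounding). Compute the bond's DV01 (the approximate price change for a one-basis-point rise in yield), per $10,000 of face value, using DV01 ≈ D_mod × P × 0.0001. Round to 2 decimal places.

$5.01

Periodic yield y = 0.0595.
  t   CF        PV=CF/(1+0.0595)^t    t·PV
  1       300.00       283.1524       283.1524
  2       300.00       267.2510       534.5020
  3       300.00       252.2426       756.7277
  4       300.00       238.0770       952.3079
  5       300.00       224.7069     1,123.5346
  6       300.00       212.0877     1,272.5262
  7    10,300.00     6,872.7492    48,109.2446
  Σ                  8,350.2668    53,031.9954
P = 8,350.2668; D_Mac = 6.35093 yrs; D_mod = 5.99427 yrs.
DV01 ≈ 5.99427 × 8,350.2668 × 0.0001 = 5.005379.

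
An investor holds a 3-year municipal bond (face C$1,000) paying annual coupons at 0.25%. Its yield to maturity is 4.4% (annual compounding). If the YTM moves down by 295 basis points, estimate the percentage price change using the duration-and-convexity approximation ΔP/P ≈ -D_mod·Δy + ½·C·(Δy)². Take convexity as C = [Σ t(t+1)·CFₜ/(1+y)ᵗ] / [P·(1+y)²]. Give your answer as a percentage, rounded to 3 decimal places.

With y = 0.044:
  t   CF        PV=CF/(1+0.044)^t    t·PV        t(t+1)·PV
  1         2.50         2.3946         2.3946           4.7893
  2         2.50         2.2937         4.5874          13.7623
  3     1,002.50       881.0142     2,643.0425      10,572.1698
  Σ                    885.7025     2,650.0245      10,590.7214
P = 885.7025; D_Mac = 2.99200 yrs; D_mod = 2.86590 yrs; C = 10.97076.
Duration effect: -2.86590 × (-0.0295) = +0.084544
Convexity effect: 0.5 × 10.97076 × (-0.0295)² = +0.0047737
ΔP/P ≈ +0.084544 + 0.0047737 = +0.089318 = +8.9318%.

+8.932%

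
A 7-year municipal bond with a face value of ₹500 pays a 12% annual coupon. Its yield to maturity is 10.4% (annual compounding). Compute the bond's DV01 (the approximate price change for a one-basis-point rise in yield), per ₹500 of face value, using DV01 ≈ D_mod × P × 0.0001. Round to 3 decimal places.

Periodic yield y = 0.104.
  t   CF        PV=CF/(1+0.104)^t    t·PV
  1        60.00        54.3478        54.3478
  2        60.00        49.2281        98.4562
  3        60.00        44.5907       133.7720
  4        60.00        40.3901       161.5604
  5        60.00        36.5852       182.9262
  6        60.00        33.1388       198.8328
  7       560.00       280.1590     1,961.1127
  Σ                    538.4397     2,791.0082
P = 538.4397; D_Mac = 5.18351 yrs; D_mod = 4.69521 yrs.
DV01 ≈ 4.69521 × 538.4397 × 0.0001 = 0.252809.

₹0.253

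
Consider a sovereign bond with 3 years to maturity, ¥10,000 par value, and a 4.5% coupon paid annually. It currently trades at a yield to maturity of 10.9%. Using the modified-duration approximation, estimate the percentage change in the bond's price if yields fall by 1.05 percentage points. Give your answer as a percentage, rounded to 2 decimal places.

+2.71%

Periodic yield y = 0.109. Modified duration first:
  t   CF        PV=CF/(1+0.109)^t    t·PV
  1       450.00       405.7710       405.7710
  2       450.00       365.8891       731.7781
  3    10,450.00     7,661.6384    22,984.9152
  Σ                  8,433.2984    24,122.4643
P = 8,433.2984; D_Mac = 2.86038 yrs; D_mod = 2.86038/(1+0.109) = 2.57925 yrs.
ΔP/P ≈ -D_mod · Δy = -2.57925 × (-0.0105) = +0.027082 = +2.7082%.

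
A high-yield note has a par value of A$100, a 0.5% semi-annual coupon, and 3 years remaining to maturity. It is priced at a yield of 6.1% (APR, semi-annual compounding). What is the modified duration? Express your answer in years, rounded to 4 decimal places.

2.8912 years

Periodic yield y = 0.0305. First find Macaulay duration:
  t   CF        PV=CF/(1+0.0305)^t    t·PV
  1         0.25         0.2426         0.2426
  2         0.25         0.2354         0.4708
  3         0.25         0.2285         0.6854
  4         0.25         0.2217         0.8868
  5         0.25         0.2151         1.0756
  6       100.25        83.7137       502.2820
  Σ                     84.8570       505.6433
P = 84.8570; Macaulay duration = 505.6433 / 84.8570 = 5.95877 half-year periods = 2.97939 years.
Modified duration = D_Mac / (1 + y) = 2.97939 / 1.0305 = 2.89120 years.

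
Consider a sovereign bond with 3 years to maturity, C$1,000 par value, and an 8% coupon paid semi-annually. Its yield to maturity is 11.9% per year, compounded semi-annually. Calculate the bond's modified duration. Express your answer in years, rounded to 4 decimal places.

Periodic yield y = 0.0595. First find Macaulay duration:
  t   CF        PV=CF/(1+0.0595)^t    t·PV
  1        40.00        37.7537        37.7537
  2        40.00        35.6335        71.2669
  3        40.00        33.6323       100.8970
  4        40.00        31.7436       126.9744
  5        40.00        29.9609       149.8046
  6     1,040.00       735.2374     4,411.4242
  Σ                    903.9614     4,898.1208
P = 903.9614; Macaulay duration = 4,898.1208 / 903.9614 = 5.41851 half-year periods = 2.70925 years.
Modified duration = D_Mac / (1 + y) = 2.70925 / 1.0595 = 2.55711 years.

2.5571 years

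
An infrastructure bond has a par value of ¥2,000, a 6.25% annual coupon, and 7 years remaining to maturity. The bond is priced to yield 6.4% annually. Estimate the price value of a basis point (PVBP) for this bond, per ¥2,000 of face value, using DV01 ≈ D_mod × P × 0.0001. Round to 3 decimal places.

Periodic yield y = 0.064.
  t   CF        PV=CF/(1+0.064)^t    t·PV
  1       125.00       117.4812       117.4812
  2       125.00       110.4147       220.8293
  3       125.00       103.7732       311.3195
  4       125.00        97.5312       390.1247
  5       125.00        91.6646       458.3232
  6       125.00        86.1510       516.9059
  7     2,125.00     1,376.4725     9,635.3075
  Σ                  1,983.4884    11,650.2914
P = 1,983.4884; D_Mac = 5.87364 yrs; D_mod = 5.52034 yrs.
DV01 ≈ 5.52034 × 1,983.4884 × 0.0001 = 1.094952.

¥1.095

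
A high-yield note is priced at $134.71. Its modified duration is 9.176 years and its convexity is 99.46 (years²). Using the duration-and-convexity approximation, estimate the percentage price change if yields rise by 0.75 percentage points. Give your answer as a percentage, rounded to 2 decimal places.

-6.60%

Duration effect: -D_mod·Δy = -9.176 × (+0.0075) = -0.068820
Convexity effect: ½·C·(Δy)² = 0.5 × 99.46 × (0.0075)² = +0.0027973125
ΔP/P ≈ -0.068820 + 0.0027973125 = -0.0660226875
= -6.60226875%.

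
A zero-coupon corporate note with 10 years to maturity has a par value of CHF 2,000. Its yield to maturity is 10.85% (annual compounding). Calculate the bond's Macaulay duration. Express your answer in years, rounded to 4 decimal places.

10.0000 years

A zero-coupon bond has a single cash flow at maturity, so its Macaulay duration equals its maturity: 10 years.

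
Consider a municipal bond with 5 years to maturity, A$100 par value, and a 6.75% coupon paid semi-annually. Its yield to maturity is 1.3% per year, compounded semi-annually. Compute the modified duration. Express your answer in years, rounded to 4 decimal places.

4.3843 years

Periodic yield y = 0.0065. First find Macaulay duration:
  t   CF        PV=CF/(1+0.0065)^t    t·PV
  1        3.375         3.3532         3.3532
  2        3.375         3.3315         6.6631
  3        3.375         3.3100         9.9301
  4        3.375         3.2887        13.1546
  5        3.375         3.2674        16.3371
  6        3.375         3.2463        19.4779
  7        3.375         3.2254        22.5775
  8        3.375         3.2045        25.6362
  9        3.375         3.1838        28.6545
  10     103.375        96.8897       968.8973
  Σ                    126.3006     1,114.6814
P = 126.3006; Macaulay duration = 1,114.6814 / 126.3006 = 8.82562 half-year periods = 4.41281 years.
Modified duration = D_Mac / (1 + y) = 4.41281 / 1.0065 = 4.38431 years.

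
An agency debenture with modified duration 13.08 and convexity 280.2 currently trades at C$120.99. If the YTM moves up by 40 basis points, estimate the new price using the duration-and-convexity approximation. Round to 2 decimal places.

Duration effect: -D_mod·Δy = -13.08 × (+0.004) = -0.052320
Convexity effect: ½·C·(Δy)² = 0.5 × 280.2 × (0.004)² = +0.0022416
ΔP/P ≈ -0.052320 + 0.0022416 = -0.0500784
New price ≈ 120.99 × (1 - 0.0500784) = 114.931014384.

C$114.93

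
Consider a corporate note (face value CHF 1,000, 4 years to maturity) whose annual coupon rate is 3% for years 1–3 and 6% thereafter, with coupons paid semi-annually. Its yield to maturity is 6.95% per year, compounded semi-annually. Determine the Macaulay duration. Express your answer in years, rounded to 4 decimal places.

3.7794 years

Periodic yield y = 0.03475. Discount each cash flow and weight by its period:
  t   CF        PV=CF/(1+0.03475)^t    t·PV
  1        15.00        14.4963        14.4963
  2        15.00        14.0094        28.0189
  3        15.00        13.5389        40.6168
  4        15.00        13.0843        52.3371
  5        15.00        12.6449        63.2243
  6        15.00        12.2202        73.3213
  7        30.00        23.6196       165.3375
  8     1,030.00       783.7070     6,269.6563
  Σ                    887.3206     6,707.0083
Price P = Σ PV = 887.3206.
Macaulay duration = Σ(t·PV) / P = 6,707.0083 / 887.3206 = 7.55872 half-year periods.
In years: 7.55872 / 2 = 3.77936 years.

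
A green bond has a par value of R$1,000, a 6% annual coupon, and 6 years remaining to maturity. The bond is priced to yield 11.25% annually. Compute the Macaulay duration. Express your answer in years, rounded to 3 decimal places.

Periodic yield y = 0.1125. Discount each cash flow and weight by its year:
  t   CF        PV=CF/(1+0.1125)^t    t·PV
  1        60.00        53.9326        53.9326
  2        60.00        48.4787        96.9575
  3        60.00        43.5764       130.7292
  4        60.00        39.1698       156.6791
  5        60.00        35.2088       176.0440
  6     1,060.00       559.1209     3,354.7256
  Σ                    779.4872     3,969.0679
Price P = Σ PV = 779.4872.
Macaulay duration = Σ(t·PV) / P = 3,969.0679 / 779.4872 = 5.09190 years.

5.092 years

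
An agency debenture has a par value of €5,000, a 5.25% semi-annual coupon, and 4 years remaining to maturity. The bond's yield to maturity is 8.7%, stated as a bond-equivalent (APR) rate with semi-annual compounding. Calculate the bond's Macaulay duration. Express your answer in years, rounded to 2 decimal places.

Periodic yield y = 0.0435. Discount each cash flow and weight by its period:
  t   CF        PV=CF/(1+0.0435)^t    t·PV
  1       131.25       125.7786       125.7786
  2       131.25       120.5353       241.0707
  3       131.25       115.5106       346.5319
  4       131.25       110.6954       442.7815
  5       131.25       106.0809       530.4043
  6       131.25       101.6587       609.9523
  7       131.25        97.4209       681.9463
  8     5,131.25     3,649.9217    29,199.3736
  Σ                  4,427.6022    32,177.8392
Price P = Σ PV = 4,427.6022.
Macaulay duration = Σ(t·PV) / P = 32,177.8392 / 4,427.6022 = 7.26755 half-year periods.
In years: 7.26755 / 2 = 3.63378 years.

3.63 years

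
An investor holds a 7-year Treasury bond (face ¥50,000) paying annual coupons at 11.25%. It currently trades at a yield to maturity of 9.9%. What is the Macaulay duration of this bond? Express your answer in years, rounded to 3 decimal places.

Periodic yield y = 0.099. Discount each cash flow and weight by its year:
  t   CF        PV=CF/(1+0.099)^t    t·PV
  1     5,625.00     5,118.2894     5,118.2894
  2     5,625.00     4,657.2242     9,314.4483
  3     5,625.00     4,237.6926    12,713.0778
  4     5,625.00     3,855.9532    15,423.8129
  5     5,625.00     3,508.6017    17,543.0083
  6     5,625.00     3,192.5402    19,155.2411
  7    55,625.00    28,726.7290   201,087.1028
  Σ                 53,297.0302   280,354.9806
Price P = Σ PV = 53,297.0302.
Macaulay duration = Σ(t·PV) / P = 280,354.9806 / 53,297.0302 = 5.26024 years.

5.260 years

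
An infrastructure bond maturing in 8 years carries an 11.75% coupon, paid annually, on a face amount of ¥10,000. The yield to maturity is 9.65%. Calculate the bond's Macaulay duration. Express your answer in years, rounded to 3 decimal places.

5.731 years

Periodic yield y = 0.0965. Discount each cash flow and weight by its year:
  t   CF        PV=CF/(1+0.0965)^t    t·PV
  1     1,175.00     1,071.5914     1,071.5914
  2     1,175.00       977.2836     1,954.5671
  3     1,175.00       891.2755     2,673.8264
  4     1,175.00       812.8367     3,251.3469
  5     1,175.00       741.3012     3,706.5059
  6     1,175.00       676.0613     4,056.3676
  7     1,175.00       616.5629     4,315.9406
  8    11,175.00     5,347.8405    42,782.7238
  Σ                 11,134.7530    63,812.8697
Price P = Σ PV = 11,134.7530.
Macaulay duration = Σ(t·PV) / P = 63,812.8697 / 11,134.7530 = 5.73096 years.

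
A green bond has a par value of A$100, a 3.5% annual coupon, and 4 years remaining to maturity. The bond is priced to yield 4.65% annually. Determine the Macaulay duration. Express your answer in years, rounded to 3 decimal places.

Periodic yield y = 0.0465. Discount each cash flow and weight by its year:
  t   CF        PV=CF/(1+0.0465)^t    t·PV
  1         3.50         3.3445         3.3445
  2         3.50         3.1959         6.3917
  3         3.50         3.0539         9.1616
  4       103.50        86.2946       345.1782
  Σ                     95.8888       364.0761
Price P = Σ PV = 95.8888.
Macaulay duration = Σ(t·PV) / P = 364.0761 / 95.8888 = 3.79686 years.

3.797 years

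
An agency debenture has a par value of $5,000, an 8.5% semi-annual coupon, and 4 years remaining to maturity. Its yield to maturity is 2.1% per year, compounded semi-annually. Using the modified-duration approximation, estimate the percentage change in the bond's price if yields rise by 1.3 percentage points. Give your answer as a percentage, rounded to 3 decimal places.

-4.550%

Periodic yield y = 0.0105. Modified duration first:
  t   CF        PV=CF/(1+0.0105)^t    t·PV
  1       212.50       210.2919       210.2919
  2       212.50       208.1068       416.2136
  3       212.50       205.9444       617.8332
  4       212.50       203.8045       815.2178
  5       212.50       201.6867     1,008.4337
  6       212.50       199.5910     1,197.5462
  7       212.50       197.5171     1,382.6197
  8     5,212.50     4,794.6347    38,357.0777
  Σ                  6,221.5772    44,005.2339
P = 6,221.5772; D_Mac = 7.07300 half-year periods = 3.53650 yrs; D_mod = 3.53650/(1+0.0105) = 3.49975 yrs.
ΔP/P ≈ -D_mod · Δy = -3.49975 × (+0.013) = -0.045497 = -4.5497%.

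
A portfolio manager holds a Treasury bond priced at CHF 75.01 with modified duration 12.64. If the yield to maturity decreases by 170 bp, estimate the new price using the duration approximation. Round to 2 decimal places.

Duration approximation: ΔP/P ≈ -D_mod · Δy = -12.64 × (-0.017) = +0.214880.
New price ≈ 75.01 × (1 + 0.214880) = 91.1281488.

CHF 91.13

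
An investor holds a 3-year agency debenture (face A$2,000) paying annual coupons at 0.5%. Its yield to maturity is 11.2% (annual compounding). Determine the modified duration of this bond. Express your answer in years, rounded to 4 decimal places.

Periodic yield y = 0.112. First find Macaulay duration:
  t   CF        PV=CF/(1+0.112)^t    t·PV
  1        10.00         8.9928         8.9928
  2        10.00         8.0871        16.1741
  3     2,010.00     1,461.7789     4,385.3368
  Σ                  1,478.8588     4,410.5037
P = 1,478.8588; Macaulay duration = 4,410.5037 / 1,478.8588 = 2.98237 years.
Modified duration = D_Mac / (1 + y) = 2.98237 / 1.112 = 2.68199 years.

2.6820 years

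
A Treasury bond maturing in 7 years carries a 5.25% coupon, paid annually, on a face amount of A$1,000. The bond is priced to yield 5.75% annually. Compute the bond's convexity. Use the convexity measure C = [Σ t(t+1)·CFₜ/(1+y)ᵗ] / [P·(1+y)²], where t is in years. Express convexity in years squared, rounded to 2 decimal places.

With y = 0.0575:
  t   CF        PV=CF/(1+0.0575)^t    t·PV        t(t+1)·PV
  1        52.50        49.6454        49.6454          99.2908
  2        52.50        46.9460        93.8920         281.6760
  3        52.50        44.3934       133.1801         532.7205
  4        52.50        41.9796       167.9182         839.5910
  5        52.50        39.6970       198.4849       1,190.9093
  6        52.50        37.5385       225.2311       1,576.6175
  7     1,052.50       711.6386     4,981.4699      39,851.7594
  Σ                    971.8384     5,849.8216      44,372.5644
P = 971.8384.
Convexity = Σ t(t+1)·PV / [P·(1+y)²] = 44,372.5644 / (971.8384 × 1.118306) = 40.82815.

40.83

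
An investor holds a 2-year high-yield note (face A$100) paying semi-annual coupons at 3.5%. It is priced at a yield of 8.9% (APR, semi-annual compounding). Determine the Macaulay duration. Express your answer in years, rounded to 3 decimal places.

1.946 years

Periodic yield y = 0.0445. Discount each cash flow and weight by its period:
  t   CF        PV=CF/(1+0.0445)^t    t·PV
  1         1.75         1.6754         1.6754
  2         1.75         1.6041         3.2081
  3         1.75         1.5357         4.6072
  4       101.75        85.4871       341.9484
  Σ                     90.3023       351.4392
Price P = Σ PV = 90.3023.
Macaulay duration = Σ(t·PV) / P = 351.4392 / 90.3023 = 3.89181 half-year periods.
In years: 3.89181 / 2 = 1.94590 years.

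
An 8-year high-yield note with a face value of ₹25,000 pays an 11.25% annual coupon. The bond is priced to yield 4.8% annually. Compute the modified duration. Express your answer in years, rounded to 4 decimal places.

Periodic yield y = 0.048. First find Macaulay duration:
  t   CF        PV=CF/(1+0.048)^t    t·PV
  1     2,812.50     2,683.6832     2,683.6832
  2     2,812.50     2,560.7664     5,121.5328
  3     2,812.50     2,443.4794     7,330.4382
  4     2,812.50     2,331.5643     9,326.2573
  5     2,812.50     2,224.7751    11,123.8756
  6     2,812.50     2,122.8770    12,737.2621
  7     2,812.50     2,025.6460    14,179.5221
  8    27,812.50    19,113.9201   152,911.3611
  Σ                 35,506.7116   215,413.9324
P = 35,506.7116; Macaulay duration = 215,413.9324 / 35,506.7116 = 6.06685 years.
Modified duration = D_Mac / (1 + y) = 6.06685 / 1.048 = 5.78898 years.

5.7890 years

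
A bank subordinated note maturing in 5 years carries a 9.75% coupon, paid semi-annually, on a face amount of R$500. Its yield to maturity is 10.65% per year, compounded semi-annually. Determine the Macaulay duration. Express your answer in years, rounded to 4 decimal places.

Periodic yield y = 0.05325. Discount each cash flow and weight by its period:
  t   CF        PV=CF/(1+0.05325)^t    t·PV
  1       24.375        23.1427        23.1427
  2       24.375        21.9726        43.9452
  3       24.375        20.8617        62.5852
  4       24.375        19.8070        79.2280
  5       24.375        18.8056        94.0280
  6       24.375        17.8548       107.1290
  7       24.375        16.9521       118.6649
  8       24.375        16.0951       128.7606
  9       24.375        15.2813       137.5321
  10     524.375       312.1241     3,121.2410
  Σ                    482.8971     3,916.2566
Price P = Σ PV = 482.8971.
Macaulay duration = Σ(t·PV) / P = 3,916.2566 / 482.8971 = 8.10992 half-year periods.
In years: 8.10992 / 2 = 4.05496 years.

4.0550 years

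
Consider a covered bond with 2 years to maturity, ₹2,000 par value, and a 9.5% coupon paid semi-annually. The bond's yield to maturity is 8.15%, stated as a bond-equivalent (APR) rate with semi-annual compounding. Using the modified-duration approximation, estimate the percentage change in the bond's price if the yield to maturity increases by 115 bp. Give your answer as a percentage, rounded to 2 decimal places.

Periodic yield y = 0.04075. Modified duration first:
  t   CF        PV=CF/(1+0.04075)^t    t·PV
  1        95.00        91.2803        91.2803
  2        95.00        87.7063       175.4126
  3        95.00        84.2722       252.8166
  4     2,095.00     1,785.6583     7,142.6331
  Σ                  2,048.9171     7,662.1426
P = 2,048.9171; D_Mac = 3.73961 half-year periods = 1.86980 yrs; D_mod = 1.86980/(1+0.04075) = 1.79659 yrs.
ΔP/P ≈ -D_mod · Δy = -1.79659 × (+0.0115) = -0.020661 = -2.0661%.

-2.07%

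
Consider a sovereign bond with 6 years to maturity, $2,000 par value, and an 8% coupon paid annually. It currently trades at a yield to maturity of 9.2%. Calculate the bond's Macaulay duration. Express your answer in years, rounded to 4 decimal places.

Periodic yield y = 0.092. Discount each cash flow and weight by its year:
  t   CF        PV=CF/(1+0.092)^t    t·PV
  1       160.00       146.5201       146.5201
  2       160.00       134.1760       268.3519
  3       160.00       122.8718       368.6153
  4       160.00       112.5199       450.0797
  5       160.00       103.0402       515.2011
  6     2,160.00     1,273.8489     7,643.0935
  Σ                  1,892.9769     9,391.8616
Price P = Σ PV = 1,892.9769.
Macaulay duration = Σ(t·PV) / P = 9,391.8616 / 1,892.9769 = 4.96142 years.

4.9614 years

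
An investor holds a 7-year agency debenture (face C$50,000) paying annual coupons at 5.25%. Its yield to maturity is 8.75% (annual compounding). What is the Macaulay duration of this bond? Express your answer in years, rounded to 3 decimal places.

5.920 years

Periodic yield y = 0.0875. Discount each cash flow and weight by its year:
  t   CF        PV=CF/(1+0.0875)^t    t·PV
  1     2,625.00     2,413.7931     2,413.7931
  2     2,625.00     2,219.5799     4,439.1597
  3     2,625.00     2,040.9930     6,122.9789
  4     2,625.00     1,876.7752     7,507.1006
  5     2,625.00     1,725.7703     8,628.8513
  6     2,625.00     1,586.9152     9,521.4911
  7    52,625.00    29,254.1342   204,778.9395
  Σ                 41,117.9607   243,412.3142
Price P = Σ PV = 41,117.9607.
Macaulay duration = Σ(t·PV) / P = 243,412.3142 / 41,117.9607 = 5.91985 years.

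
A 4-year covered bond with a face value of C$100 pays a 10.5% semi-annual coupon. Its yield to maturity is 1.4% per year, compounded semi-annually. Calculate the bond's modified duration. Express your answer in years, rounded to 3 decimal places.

3.444 years

Periodic yield y = 0.007. First find Macaulay duration:
  t   CF        PV=CF/(1+0.007)^t    t·PV
  1         5.25         5.2135         5.2135
  2         5.25         5.1773        10.3545
  3         5.25         5.1413        15.4238
  4         5.25         5.1055        20.4221
  5         5.25         5.0700        25.3502
  6         5.25         5.0348        30.2088
  7         5.25         4.9998        34.9986
  8       105.25        99.5374       796.2993
  Σ                    135.2796       938.2710
P = 135.2796; Macaulay duration = 938.2710 / 135.2796 = 6.93579 half-year periods = 3.46789 years.
Modified duration = D_Mac / (1 + y) = 3.46789 / 1.007 = 3.44379 years.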